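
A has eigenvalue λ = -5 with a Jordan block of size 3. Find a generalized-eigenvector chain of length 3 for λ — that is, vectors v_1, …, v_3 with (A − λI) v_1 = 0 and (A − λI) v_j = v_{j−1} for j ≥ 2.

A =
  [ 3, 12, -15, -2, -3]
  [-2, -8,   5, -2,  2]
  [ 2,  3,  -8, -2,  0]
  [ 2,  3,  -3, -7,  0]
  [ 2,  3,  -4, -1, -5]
A Jordan chain for λ = -5 of length 3:
v_1 = (3, -2, 0, 0, 0)ᵀ
v_2 = (-15, 5, -3, -3, -4)ᵀ
v_3 = (0, 0, 1, 0, 0)ᵀ

Let N = A − (-5)·I. We want v_3 with N^3 v_3 = 0 but N^2 v_3 ≠ 0; then v_{j-1} := N · v_j for j = 3, …, 2.

Pick v_3 = (0, 0, 1, 0, 0)ᵀ.
Then v_2 = N · v_3 = (-15, 5, -3, -3, -4)ᵀ.
Then v_1 = N · v_2 = (3, -2, 0, 0, 0)ᵀ.

Sanity check: (A − (-5)·I) v_1 = (0, 0, 0, 0, 0)ᵀ = 0. ✓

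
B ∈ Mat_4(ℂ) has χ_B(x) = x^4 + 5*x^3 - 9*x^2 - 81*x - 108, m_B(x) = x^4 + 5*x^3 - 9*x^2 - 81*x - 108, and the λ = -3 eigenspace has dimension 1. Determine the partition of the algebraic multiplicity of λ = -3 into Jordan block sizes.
Block sizes for λ = -3: [3]

Step 1 — from the characteristic polynomial, algebraic multiplicity of λ = -3 is 3. From dim ker(B − (-3)·I) = 1, there are exactly 1 Jordan blocks for λ = -3.
Step 2 — from the minimal polynomial, the factor (x + 3)^3 tells us the largest block for λ = -3 has size 3.
Step 3 — with total size 3, 1 blocks, and largest block 3, the block sizes (in nonincreasing order) are [3].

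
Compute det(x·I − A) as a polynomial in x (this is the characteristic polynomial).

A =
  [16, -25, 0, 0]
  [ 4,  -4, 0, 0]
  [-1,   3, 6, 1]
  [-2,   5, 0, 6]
x^4 - 24*x^3 + 216*x^2 - 864*x + 1296

Expanding det(x·I − A) (e.g. by cofactor expansion or by noting that A is similar to its Jordan form J, which has the same characteristic polynomial as A) gives
  χ_A(x) = x^4 - 24*x^3 + 216*x^2 - 864*x + 1296
which factors as (x - 6)^4. The eigenvalues (with algebraic multiplicities) are λ = 6 with multiplicity 4.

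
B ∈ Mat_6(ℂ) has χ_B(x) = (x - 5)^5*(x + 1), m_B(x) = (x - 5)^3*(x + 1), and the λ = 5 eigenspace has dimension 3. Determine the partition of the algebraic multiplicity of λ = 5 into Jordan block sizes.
Block sizes for λ = 5: [3, 1, 1]

Step 1 — from the characteristic polynomial, algebraic multiplicity of λ = 5 is 5. From dim ker(B − (5)·I) = 3, there are exactly 3 Jordan blocks for λ = 5.
Step 2 — from the minimal polynomial, the factor (x − 5)^3 tells us the largest block for λ = 5 has size 3.
Step 3 — with total size 5, 3 blocks, and largest block 3, the block sizes (in nonincreasing order) are [3, 1, 1].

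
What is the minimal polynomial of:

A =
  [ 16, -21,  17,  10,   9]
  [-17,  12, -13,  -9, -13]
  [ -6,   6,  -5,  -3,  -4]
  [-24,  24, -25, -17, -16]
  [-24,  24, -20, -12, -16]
x^4 + 10*x^3 + 25*x^2

The characteristic polynomial is χ_A(x) = x^3*(x + 5)^2, so the eigenvalues are known. The minimal polynomial is
  m_A(x) = Π_λ (x − λ)^{k_λ}
where k_λ is the size of the *largest* Jordan block for λ (equivalently, the smallest k with (A − λI)^k v = 0 for every generalised eigenvector v of λ).

  λ = -5: largest Jordan block has size 2, contributing (x + 5)^2
  λ = 0: largest Jordan block has size 2, contributing (x − 0)^2

So m_A(x) = x^2*(x + 5)^2 = x^4 + 10*x^3 + 25*x^2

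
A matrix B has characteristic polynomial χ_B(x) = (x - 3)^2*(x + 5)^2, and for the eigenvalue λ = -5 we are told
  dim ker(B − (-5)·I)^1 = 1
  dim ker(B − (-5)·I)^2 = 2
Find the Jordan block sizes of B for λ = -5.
Block sizes for λ = -5: [2]

From the dimensions of kernels of powers, the number of Jordan blocks of size at least j is d_j − d_{j−1} where d_j = dim ker(N^j) (with d_0 = 0). Computing the differences gives [1, 1].
The number of blocks of size exactly k is (#blocks of size ≥ k) − (#blocks of size ≥ k + 1), so the partition is: 1 block(s) of size 2.
In nonincreasing order the block sizes are [2].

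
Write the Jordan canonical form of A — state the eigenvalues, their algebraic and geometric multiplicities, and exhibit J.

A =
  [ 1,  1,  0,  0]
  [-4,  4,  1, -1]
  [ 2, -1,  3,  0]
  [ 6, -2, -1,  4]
J_3(3) ⊕ J_1(3)

The characteristic polynomial is
  det(x·I − A) = x^4 - 12*x^3 + 54*x^2 - 108*x + 81 = (x - 3)^4

Eigenvalues and multiplicities (the geometric multiplicity of λ is n − rank(A − λI), which equals the number of Jordan blocks for λ):
  λ = 3: algebraic multiplicity = 4, geometric multiplicity = 2

Determining the block sizes for each eigenvalue:
  λ = 3: with am = 4 and gm = 2, the partition is not yet determined (e.g. several partitions of 4 into 2 parts exist). Let N = A − (3)·I. Computing rank(N^1) = 2, rank(N^2) = 1, rank(N^3) = 0; the number of blocks of size ≥ j is rank(N^{j−1}) − rank(N^j), giving [2, 1, 1]. So we have 1 block(s) of size 3, 1 block(s) of size 1 → block sizes [3, 1]

Assembling the blocks gives a Jordan form
J =
  [3, 1, 0, 0]
  [0, 3, 1, 0]
  [0, 0, 3, 0]
  [0, 0, 0, 3]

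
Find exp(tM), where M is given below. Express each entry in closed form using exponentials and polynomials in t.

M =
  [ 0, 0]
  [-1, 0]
e^{tM} =
  [1, 0]
  [-t, 1]

Strategy: write M = P · J · P⁻¹ where J is a Jordan canonical form, so e^{tM} = P · e^{tJ} · P⁻¹, and e^{tJ} can be computed block-by-block.

M has Jordan form
J =
  [0, 1]
  [0, 0]
(up to reordering of blocks).

Per-block formulas:
  For a 2×2 Jordan block J_2(0): exp(t · J_2(0)) = e^(0t)·(I + t·N), where N is the 2×2 nilpotent shift.

After assembling e^{tJ} and conjugating by P, we get:

e^{tM} =
  [1, 0]
  [-t, 1]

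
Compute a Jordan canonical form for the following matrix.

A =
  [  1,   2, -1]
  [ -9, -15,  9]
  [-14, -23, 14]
J_3(0)

The characteristic polynomial is
  det(x·I − A) = x^3

Eigenvalues and multiplicities (the geometric multiplicity of λ is n − rank(A − λI), which equals the number of Jordan blocks for λ):
  λ = 0: algebraic multiplicity = 3, geometric multiplicity = 1

Determining the block sizes for each eigenvalue:
  λ = 0: one block (gm = 1), so the single block has size am = 3 → block sizes [3]

Assembling the blocks gives a Jordan form
J =
  [0, 1, 0]
  [0, 0, 1]
  [0, 0, 0]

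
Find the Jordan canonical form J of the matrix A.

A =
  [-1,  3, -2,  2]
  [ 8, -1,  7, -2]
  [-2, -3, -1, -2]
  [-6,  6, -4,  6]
J_1(-3) ⊕ J_2(2) ⊕ J_1(2)

The characteristic polynomial is
  det(x·I − A) = x^4 - 3*x^3 - 6*x^2 + 28*x - 24 = (x - 2)^3*(x + 3)

Eigenvalues and multiplicities (the geometric multiplicity of λ is n − rank(A − λI), which equals the number of Jordan blocks for λ):
  λ = -3: algebraic multiplicity = 1, geometric multiplicity = 1
  λ = 2: algebraic multiplicity = 3, geometric multiplicity = 2

Determining the block sizes for each eigenvalue:
  λ = -3: one block (gm = 1), so the single block has size am = 1 → block sizes [1]
  λ = 2: 2 blocks summing to 3 forces exactly one block of size 2 and the rest size 1 → block sizes [2, 1]

Assembling the blocks gives a Jordan form
J =
  [-3, 0, 0, 0]
  [ 0, 2, 1, 0]
  [ 0, 0, 2, 0]
  [ 0, 0, 0, 2]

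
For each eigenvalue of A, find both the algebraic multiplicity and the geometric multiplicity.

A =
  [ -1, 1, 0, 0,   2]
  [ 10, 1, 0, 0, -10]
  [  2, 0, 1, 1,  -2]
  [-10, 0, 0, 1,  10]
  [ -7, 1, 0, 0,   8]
λ = 1: alg = 4, geom = 2; λ = 6: alg = 1, geom = 1

Step 1 — factor the characteristic polynomial to read off the algebraic multiplicities:
  χ_A(x) = (x - 6)*(x - 1)^4

Step 2 — compute geometric multiplicities via the rank-nullity identity g(λ) = n − rank(A − λI):
  rank(A − (1)·I) = 3, so dim ker(A − (1)·I) = n − 3 = 2
  rank(A − (6)·I) = 4, so dim ker(A − (6)·I) = n − 4 = 1

Summary:
  λ = 1: algebraic multiplicity = 4, geometric multiplicity = 2
  λ = 6: algebraic multiplicity = 1, geometric multiplicity = 1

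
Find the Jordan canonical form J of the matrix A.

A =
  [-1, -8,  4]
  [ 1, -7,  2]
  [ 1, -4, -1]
J_2(-3) ⊕ J_1(-3)

The characteristic polynomial is
  det(x·I − A) = x^3 + 9*x^2 + 27*x + 27 = (x + 3)^3

Eigenvalues and multiplicities (the geometric multiplicity of λ is n − rank(A − λI), which equals the number of Jordan blocks for λ):
  λ = -3: algebraic multiplicity = 3, geometric multiplicity = 2

Determining the block sizes for each eigenvalue:
  λ = -3: 2 blocks summing to 3 forces exactly one block of size 2 and the rest size 1 → block sizes [2, 1]

Assembling the blocks gives a Jordan form
J =
  [-3,  1,  0]
  [ 0, -3,  0]
  [ 0,  0, -3]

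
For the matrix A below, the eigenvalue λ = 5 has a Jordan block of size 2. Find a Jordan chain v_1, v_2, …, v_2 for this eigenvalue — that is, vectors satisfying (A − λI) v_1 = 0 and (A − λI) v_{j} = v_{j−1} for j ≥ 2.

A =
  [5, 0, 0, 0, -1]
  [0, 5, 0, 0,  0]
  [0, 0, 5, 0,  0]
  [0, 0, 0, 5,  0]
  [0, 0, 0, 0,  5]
A Jordan chain for λ = 5 of length 2:
v_1 = (-1, 0, 0, 0, 0)ᵀ
v_2 = (0, 0, 0, 0, 1)ᵀ

Let N = A − (5)·I. We want v_2 with N^2 v_2 = 0 but N^1 v_2 ≠ 0; then v_{j-1} := N · v_j for j = 2, …, 2.

Pick v_2 = (0, 0, 0, 0, 1)ᵀ.
Then v_1 = N · v_2 = (-1, 0, 0, 0, 0)ᵀ.

Sanity check: (A − (5)·I) v_1 = (0, 0, 0, 0, 0)ᵀ = 0. ✓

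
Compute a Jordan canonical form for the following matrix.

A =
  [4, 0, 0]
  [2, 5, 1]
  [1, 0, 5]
J_1(4) ⊕ J_2(5)

The characteristic polynomial is
  det(x·I − A) = x^3 - 14*x^2 + 65*x - 100 = (x - 5)^2*(x - 4)

Eigenvalues and multiplicities (the geometric multiplicity of λ is n − rank(A − λI), which equals the number of Jordan blocks for λ):
  λ = 4: algebraic multiplicity = 1, geometric multiplicity = 1
  λ = 5: algebraic multiplicity = 2, geometric multiplicity = 1

Determining the block sizes for each eigenvalue:
  λ = 4: one block (gm = 1), so the single block has size am = 1 → block sizes [1]
  λ = 5: one block (gm = 1), so the single block has size am = 2 → block sizes [2]

Assembling the blocks gives a Jordan form
J =
  [4, 0, 0]
  [0, 5, 1]
  [0, 0, 5]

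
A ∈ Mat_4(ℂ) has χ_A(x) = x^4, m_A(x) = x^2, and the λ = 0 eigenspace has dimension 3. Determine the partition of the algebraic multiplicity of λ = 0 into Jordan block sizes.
Block sizes for λ = 0: [2, 1, 1]

Step 1 — from the characteristic polynomial, algebraic multiplicity of λ = 0 is 4. From dim ker(A − (0)·I) = 3, there are exactly 3 Jordan blocks for λ = 0.
Step 2 — from the minimal polynomial, the factor (x − 0)^2 tells us the largest block for λ = 0 has size 2.
Step 3 — with total size 4, 3 blocks, and largest block 2, the block sizes (in nonincreasing order) are [2, 1, 1].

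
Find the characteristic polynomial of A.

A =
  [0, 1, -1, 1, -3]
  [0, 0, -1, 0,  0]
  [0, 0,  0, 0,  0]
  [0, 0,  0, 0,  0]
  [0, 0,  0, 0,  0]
x^5

Expanding det(x·I − A) (e.g. by cofactor expansion or by noting that A is similar to its Jordan form J, which has the same characteristic polynomial as A) gives
  χ_A(x) = x^5
which factors as x^5. The eigenvalues (with algebraic multiplicities) are λ = 0 with multiplicity 5.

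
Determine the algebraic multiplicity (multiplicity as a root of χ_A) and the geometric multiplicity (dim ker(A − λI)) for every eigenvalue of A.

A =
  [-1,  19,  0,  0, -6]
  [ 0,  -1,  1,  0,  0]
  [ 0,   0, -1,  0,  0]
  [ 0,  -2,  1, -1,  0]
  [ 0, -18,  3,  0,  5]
λ = -1: alg = 4, geom = 2; λ = 5: alg = 1, geom = 1

Step 1 — factor the characteristic polynomial to read off the algebraic multiplicities:
  χ_A(x) = (x - 5)*(x + 1)^4

Step 2 — compute geometric multiplicities via the rank-nullity identity g(λ) = n − rank(A − λI):
  rank(A − (-1)·I) = 3, so dim ker(A − (-1)·I) = n − 3 = 2
  rank(A − (5)·I) = 4, so dim ker(A − (5)·I) = n − 4 = 1

Summary:
  λ = -1: algebraic multiplicity = 4, geometric multiplicity = 2
  λ = 5: algebraic multiplicity = 1, geometric multiplicity = 1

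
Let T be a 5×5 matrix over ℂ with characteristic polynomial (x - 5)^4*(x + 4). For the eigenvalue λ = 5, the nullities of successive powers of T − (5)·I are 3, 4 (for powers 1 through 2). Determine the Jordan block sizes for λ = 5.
Block sizes for λ = 5: [2, 1, 1]

From the dimensions of kernels of powers, the number of Jordan blocks of size at least j is d_j − d_{j−1} where d_j = dim ker(N^j) (with d_0 = 0). Computing the differences gives [3, 1].
The number of blocks of size exactly k is (#blocks of size ≥ k) − (#blocks of size ≥ k + 1), so the partition is: 2 block(s) of size 1, 1 block(s) of size 2.
In nonincreasing order the block sizes are [2, 1, 1].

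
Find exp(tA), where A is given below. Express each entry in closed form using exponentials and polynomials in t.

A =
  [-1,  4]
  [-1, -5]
e^{tA} =
  [2*t*exp(-3*t) + exp(-3*t), 4*t*exp(-3*t)]
  [-t*exp(-3*t), -2*t*exp(-3*t) + exp(-3*t)]

Strategy: write A = P · J · P⁻¹ where J is a Jordan canonical form, so e^{tA} = P · e^{tJ} · P⁻¹, and e^{tJ} can be computed block-by-block.

A has Jordan form
J =
  [-3,  1]
  [ 0, -3]
(up to reordering of blocks).

Per-block formulas:
  For a 2×2 Jordan block J_2(-3): exp(t · J_2(-3)) = e^(-3t)·(I + t·N), where N is the 2×2 nilpotent shift.

After assembling e^{tJ} and conjugating by P, we get:

e^{tA} =
  [2*t*exp(-3*t) + exp(-3*t), 4*t*exp(-3*t)]
  [-t*exp(-3*t), -2*t*exp(-3*t) + exp(-3*t)]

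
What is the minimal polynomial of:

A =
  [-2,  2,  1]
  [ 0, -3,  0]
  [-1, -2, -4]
x^2 + 6*x + 9

The characteristic polynomial is χ_A(x) = (x + 3)^3, so the eigenvalues are known. The minimal polynomial is
  m_A(x) = Π_λ (x − λ)^{k_λ}
where k_λ is the size of the *largest* Jordan block for λ (equivalently, the smallest k with (A − λI)^k v = 0 for every generalised eigenvector v of λ).

  λ = -3: largest Jordan block has size 2, contributing (x + 3)^2

So m_A(x) = (x + 3)^2 = x^2 + 6*x + 9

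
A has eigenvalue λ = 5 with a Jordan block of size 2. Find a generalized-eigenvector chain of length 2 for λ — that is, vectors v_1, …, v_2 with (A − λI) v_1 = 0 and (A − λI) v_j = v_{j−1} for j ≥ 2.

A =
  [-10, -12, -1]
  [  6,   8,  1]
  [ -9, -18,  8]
A Jordan chain for λ = 5 of length 2:
v_1 = (-3, 3, 9)ᵀ
v_2 = (1, -1, 0)ᵀ

Let N = A − (5)·I. We want v_2 with N^2 v_2 = 0 but N^1 v_2 ≠ 0; then v_{j-1} := N · v_j for j = 2, …, 2.

Pick v_2 = (1, -1, 0)ᵀ.
Then v_1 = N · v_2 = (-3, 3, 9)ᵀ.

Sanity check: (A − (5)·I) v_1 = (0, 0, 0)ᵀ = 0. ✓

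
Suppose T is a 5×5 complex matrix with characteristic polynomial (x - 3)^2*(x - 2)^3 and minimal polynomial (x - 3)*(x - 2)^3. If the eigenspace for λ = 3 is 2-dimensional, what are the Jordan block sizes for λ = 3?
Block sizes for λ = 3: [1, 1]

Step 1 — from the characteristic polynomial, algebraic multiplicity of λ = 3 is 2. From dim ker(T − (3)·I) = 2, there are exactly 2 Jordan blocks for λ = 3.
Step 2 — from the minimal polynomial, the factor (x − 3) tells us the largest block for λ = 3 has size 1.
Step 3 — with total size 2, 2 blocks, and largest block 1, the block sizes (in nonincreasing order) are [1, 1].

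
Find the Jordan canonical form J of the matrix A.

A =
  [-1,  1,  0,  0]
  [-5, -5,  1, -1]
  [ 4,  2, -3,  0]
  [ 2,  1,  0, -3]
J_3(-3) ⊕ J_1(-3)

The characteristic polynomial is
  det(x·I − A) = x^4 + 12*x^3 + 54*x^2 + 108*x + 81 = (x + 3)^4

Eigenvalues and multiplicities (the geometric multiplicity of λ is n − rank(A − λI), which equals the number of Jordan blocks for λ):
  λ = -3: algebraic multiplicity = 4, geometric multiplicity = 2

Determining the block sizes for each eigenvalue:
  λ = -3: with am = 4 and gm = 2, the partition is not yet determined (e.g. several partitions of 4 into 2 parts exist). Let N = A − (-3)·I. Computing rank(N^1) = 2, rank(N^2) = 1, rank(N^3) = 0; the number of blocks of size ≥ j is rank(N^{j−1}) − rank(N^j), giving [2, 1, 1]. So we have 1 block(s) of size 3, 1 block(s) of size 1 → block sizes [3, 1]

Assembling the blocks gives a Jordan form
J =
  [-3,  1,  0,  0]
  [ 0, -3,  1,  0]
  [ 0,  0, -3,  0]
  [ 0,  0,  0, -3]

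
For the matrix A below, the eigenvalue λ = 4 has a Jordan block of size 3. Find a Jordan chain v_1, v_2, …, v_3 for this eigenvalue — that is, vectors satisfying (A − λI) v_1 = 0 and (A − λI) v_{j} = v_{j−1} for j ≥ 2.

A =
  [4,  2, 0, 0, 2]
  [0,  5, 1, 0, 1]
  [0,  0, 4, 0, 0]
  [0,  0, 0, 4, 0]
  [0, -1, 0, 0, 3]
A Jordan chain for λ = 4 of length 3:
v_1 = (2, 1, 0, 0, -1)ᵀ
v_2 = (0, 1, 0, 0, 0)ᵀ
v_3 = (0, 0, 1, 0, 0)ᵀ

Let N = A − (4)·I. We want v_3 with N^3 v_3 = 0 but N^2 v_3 ≠ 0; then v_{j-1} := N · v_j for j = 3, …, 2.

Pick v_3 = (0, 0, 1, 0, 0)ᵀ.
Then v_2 = N · v_3 = (0, 1, 0, 0, 0)ᵀ.
Then v_1 = N · v_2 = (2, 1, 0, 0, -1)ᵀ.

Sanity check: (A − (4)·I) v_1 = (0, 0, 0, 0, 0)ᵀ = 0. ✓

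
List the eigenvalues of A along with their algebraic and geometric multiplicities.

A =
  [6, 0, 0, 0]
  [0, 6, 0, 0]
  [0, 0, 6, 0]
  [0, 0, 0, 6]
λ = 6: alg = 4, geom = 4

Step 1 — factor the characteristic polynomial to read off the algebraic multiplicities:
  χ_A(x) = (x - 6)^4

Step 2 — compute geometric multiplicities via the rank-nullity identity g(λ) = n − rank(A − λI):
  rank(A − (6)·I) = 0, so dim ker(A − (6)·I) = n − 0 = 4

Summary:
  λ = 6: algebraic multiplicity = 4, geometric multiplicity = 4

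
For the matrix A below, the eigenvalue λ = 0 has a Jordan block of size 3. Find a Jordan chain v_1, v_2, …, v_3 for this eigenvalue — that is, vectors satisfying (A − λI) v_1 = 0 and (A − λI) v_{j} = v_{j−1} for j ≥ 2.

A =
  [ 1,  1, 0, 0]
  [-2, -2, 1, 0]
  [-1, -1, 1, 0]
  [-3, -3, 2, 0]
A Jordan chain for λ = 0 of length 3:
v_1 = (-1, 1, 0, 1)ᵀ
v_2 = (1, -2, -1, -3)ᵀ
v_3 = (1, 0, 0, 0)ᵀ

Let N = A − (0)·I. We want v_3 with N^3 v_3 = 0 but N^2 v_3 ≠ 0; then v_{j-1} := N · v_j for j = 3, …, 2.

Pick v_3 = (1, 0, 0, 0)ᵀ.
Then v_2 = N · v_3 = (1, -2, -1, -3)ᵀ.
Then v_1 = N · v_2 = (-1, 1, 0, 1)ᵀ.

Sanity check: (A − (0)·I) v_1 = (0, 0, 0, 0)ᵀ = 0. ✓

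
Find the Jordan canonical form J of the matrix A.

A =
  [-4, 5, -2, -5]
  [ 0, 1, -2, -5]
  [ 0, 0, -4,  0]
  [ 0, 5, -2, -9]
J_2(-4) ⊕ J_1(-4) ⊕ J_1(-4)

The characteristic polynomial is
  det(x·I − A) = x^4 + 16*x^3 + 96*x^2 + 256*x + 256 = (x + 4)^4

Eigenvalues and multiplicities (the geometric multiplicity of λ is n − rank(A − λI), which equals the number of Jordan blocks for λ):
  λ = -4: algebraic multiplicity = 4, geometric multiplicity = 3

Determining the block sizes for each eigenvalue:
  λ = -4: 3 blocks summing to 4 forces exactly one block of size 2 and the rest size 1 → block sizes [2, 1, 1]

Assembling the blocks gives a Jordan form
J =
  [-4,  1,  0,  0]
  [ 0, -4,  0,  0]
  [ 0,  0, -4,  0]
  [ 0,  0,  0, -4]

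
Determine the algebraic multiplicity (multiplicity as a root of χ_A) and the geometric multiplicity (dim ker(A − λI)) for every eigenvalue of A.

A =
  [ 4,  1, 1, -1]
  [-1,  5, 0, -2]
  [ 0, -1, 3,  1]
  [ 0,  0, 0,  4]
λ = 4: alg = 4, geom = 2

Step 1 — factor the characteristic polynomial to read off the algebraic multiplicities:
  χ_A(x) = (x - 4)^4

Step 2 — compute geometric multiplicities via the rank-nullity identity g(λ) = n − rank(A − λI):
  rank(A − (4)·I) = 2, so dim ker(A − (4)·I) = n − 2 = 2

Summary:
  λ = 4: algebraic multiplicity = 4, geometric multiplicity = 2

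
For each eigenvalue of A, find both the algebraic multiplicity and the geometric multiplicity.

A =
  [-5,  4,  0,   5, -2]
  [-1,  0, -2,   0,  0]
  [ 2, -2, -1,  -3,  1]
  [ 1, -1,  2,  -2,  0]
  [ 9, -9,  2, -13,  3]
λ = -1: alg = 5, geom = 2

Step 1 — factor the characteristic polynomial to read off the algebraic multiplicities:
  χ_A(x) = (x + 1)^5

Step 2 — compute geometric multiplicities via the rank-nullity identity g(λ) = n − rank(A − λI):
  rank(A − (-1)·I) = 3, so dim ker(A − (-1)·I) = n − 3 = 2

Summary:
  λ = -1: algebraic multiplicity = 5, geometric multiplicity = 2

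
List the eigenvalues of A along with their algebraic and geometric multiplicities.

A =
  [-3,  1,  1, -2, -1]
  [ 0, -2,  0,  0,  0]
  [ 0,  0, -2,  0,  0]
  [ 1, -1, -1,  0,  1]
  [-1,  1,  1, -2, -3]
λ = -2: alg = 5, geom = 4

Step 1 — factor the characteristic polynomial to read off the algebraic multiplicities:
  χ_A(x) = (x + 2)^5

Step 2 — compute geometric multiplicities via the rank-nullity identity g(λ) = n − rank(A − λI):
  rank(A − (-2)·I) = 1, so dim ker(A − (-2)·I) = n − 1 = 4

Summary:
  λ = -2: algebraic multiplicity = 5, geometric multiplicity = 4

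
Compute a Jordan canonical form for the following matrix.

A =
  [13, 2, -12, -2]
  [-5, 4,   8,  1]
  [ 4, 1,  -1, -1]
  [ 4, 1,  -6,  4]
J_3(5) ⊕ J_1(5)

The characteristic polynomial is
  det(x·I − A) = x^4 - 20*x^3 + 150*x^2 - 500*x + 625 = (x - 5)^4

Eigenvalues and multiplicities (the geometric multiplicity of λ is n − rank(A − λI), which equals the number of Jordan blocks for λ):
  λ = 5: algebraic multiplicity = 4, geometric multiplicity = 2

Determining the block sizes for each eigenvalue:
  λ = 5: with am = 4 and gm = 2, the partition is not yet determined (e.g. several partitions of 4 into 2 parts exist). Let N = A − (5)·I. Computing rank(N^1) = 2, rank(N^2) = 1, rank(N^3) = 0; the number of blocks of size ≥ j is rank(N^{j−1}) − rank(N^j), giving [2, 1, 1]. So we have 1 block(s) of size 3, 1 block(s) of size 1 → block sizes [3, 1]

Assembling the blocks gives a Jordan form
J =
  [5, 1, 0, 0]
  [0, 5, 1, 0]
  [0, 0, 5, 0]
  [0, 0, 0, 5]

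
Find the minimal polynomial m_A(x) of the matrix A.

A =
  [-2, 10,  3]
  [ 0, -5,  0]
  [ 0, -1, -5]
x^3 + 12*x^2 + 45*x + 50

The characteristic polynomial is χ_A(x) = (x + 2)*(x + 5)^2, so the eigenvalues are known. The minimal polynomial is
  m_A(x) = Π_λ (x − λ)^{k_λ}
where k_λ is the size of the *largest* Jordan block for λ (equivalently, the smallest k with (A − λI)^k v = 0 for every generalised eigenvector v of λ).

  λ = -5: largest Jordan block has size 2, contributing (x + 5)^2
  λ = -2: largest Jordan block has size 1, contributing (x + 2)

So m_A(x) = (x + 2)*(x + 5)^2 = x^3 + 12*x^2 + 45*x + 50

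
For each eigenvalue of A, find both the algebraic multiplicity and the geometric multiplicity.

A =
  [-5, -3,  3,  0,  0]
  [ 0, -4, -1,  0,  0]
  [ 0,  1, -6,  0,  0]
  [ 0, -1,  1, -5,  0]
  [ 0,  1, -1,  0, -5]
λ = -5: alg = 5, geom = 4

Step 1 — factor the characteristic polynomial to read off the algebraic multiplicities:
  χ_A(x) = (x + 5)^5

Step 2 — compute geometric multiplicities via the rank-nullity identity g(λ) = n − rank(A − λI):
  rank(A − (-5)·I) = 1, so dim ker(A − (-5)·I) = n − 1 = 4

Summary:
  λ = -5: algebraic multiplicity = 5, geometric multiplicity = 4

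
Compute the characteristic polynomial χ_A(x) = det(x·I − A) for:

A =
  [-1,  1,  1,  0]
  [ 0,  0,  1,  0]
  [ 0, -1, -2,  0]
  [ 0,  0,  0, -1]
x^4 + 4*x^3 + 6*x^2 + 4*x + 1

Expanding det(x·I − A) (e.g. by cofactor expansion or by noting that A is similar to its Jordan form J, which has the same characteristic polynomial as A) gives
  χ_A(x) = x^4 + 4*x^3 + 6*x^2 + 4*x + 1
which factors as (x + 1)^4. The eigenvalues (with algebraic multiplicities) are λ = -1 with multiplicity 4.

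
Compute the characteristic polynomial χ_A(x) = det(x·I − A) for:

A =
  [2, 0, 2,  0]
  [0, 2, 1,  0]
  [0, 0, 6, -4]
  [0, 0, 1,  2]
x^4 - 12*x^3 + 52*x^2 - 96*x + 64

Expanding det(x·I − A) (e.g. by cofactor expansion or by noting that A is similar to its Jordan form J, which has the same characteristic polynomial as A) gives
  χ_A(x) = x^4 - 12*x^3 + 52*x^2 - 96*x + 64
which factors as (x - 4)^2*(x - 2)^2. The eigenvalues (with algebraic multiplicities) are λ = 2 with multiplicity 2, λ = 4 with multiplicity 2.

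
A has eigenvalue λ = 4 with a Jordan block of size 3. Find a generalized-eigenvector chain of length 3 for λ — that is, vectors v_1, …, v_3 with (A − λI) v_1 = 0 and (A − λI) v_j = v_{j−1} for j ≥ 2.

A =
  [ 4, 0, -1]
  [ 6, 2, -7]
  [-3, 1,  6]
A Jordan chain for λ = 4 of length 3:
v_1 = (3, 9, 0)ᵀ
v_2 = (0, 6, -3)ᵀ
v_3 = (1, 0, 0)ᵀ

Let N = A − (4)·I. We want v_3 with N^3 v_3 = 0 but N^2 v_3 ≠ 0; then v_{j-1} := N · v_j for j = 3, …, 2.

Pick v_3 = (1, 0, 0)ᵀ.
Then v_2 = N · v_3 = (0, 6, -3)ᵀ.
Then v_1 = N · v_2 = (3, 9, 0)ᵀ.

Sanity check: (A − (4)·I) v_1 = (0, 0, 0)ᵀ = 0. ✓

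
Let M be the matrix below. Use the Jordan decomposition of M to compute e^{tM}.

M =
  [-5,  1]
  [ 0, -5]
e^{tM} =
  [exp(-5*t), t*exp(-5*t)]
  [0, exp(-5*t)]

Strategy: write M = P · J · P⁻¹ where J is a Jordan canonical form, so e^{tM} = P · e^{tJ} · P⁻¹, and e^{tJ} can be computed block-by-block.

M has Jordan form
J =
  [-5,  1]
  [ 0, -5]
(up to reordering of blocks).

Per-block formulas:
  For a 2×2 Jordan block J_2(-5): exp(t · J_2(-5)) = e^(-5t)·(I + t·N), where N is the 2×2 nilpotent shift.

After assembling e^{tJ} and conjugating by P, we get:

e^{tM} =
  [exp(-5*t), t*exp(-5*t)]
  [0, exp(-5*t)]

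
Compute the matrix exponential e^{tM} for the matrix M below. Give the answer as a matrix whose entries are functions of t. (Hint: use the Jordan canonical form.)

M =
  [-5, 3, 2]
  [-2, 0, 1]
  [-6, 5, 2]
e^{tM} =
  [-t^2*exp(-t) - 4*t*exp(-t) + exp(-t), t^2*exp(-t)/2 + 3*t*exp(-t), t^2*exp(-t)/2 + 2*t*exp(-t)]
  [-2*t*exp(-t), t*exp(-t) + exp(-t), t*exp(-t)]
  [-2*t^2*exp(-t) - 6*t*exp(-t), t^2*exp(-t) + 5*t*exp(-t), t^2*exp(-t) + 3*t*exp(-t) + exp(-t)]

Strategy: write M = P · J · P⁻¹ where J is a Jordan canonical form, so e^{tM} = P · e^{tJ} · P⁻¹, and e^{tJ} can be computed block-by-block.

M has Jordan form
J =
  [-1,  1,  0]
  [ 0, -1,  1]
  [ 0,  0, -1]
(up to reordering of blocks).

Per-block formulas:
  For a 3×3 Jordan block J_3(-1): exp(t · J_3(-1)) = e^(-1t)·(I + t·N + (t^2/2)·N^2), where N is the 3×3 nilpotent shift.

After assembling e^{tJ} and conjugating by P, we get:

e^{tM} =
  [-t^2*exp(-t) - 4*t*exp(-t) + exp(-t), t^2*exp(-t)/2 + 3*t*exp(-t), t^2*exp(-t)/2 + 2*t*exp(-t)]
  [-2*t*exp(-t), t*exp(-t) + exp(-t), t*exp(-t)]
  [-2*t^2*exp(-t) - 6*t*exp(-t), t^2*exp(-t) + 5*t*exp(-t), t^2*exp(-t) + 3*t*exp(-t) + exp(-t)]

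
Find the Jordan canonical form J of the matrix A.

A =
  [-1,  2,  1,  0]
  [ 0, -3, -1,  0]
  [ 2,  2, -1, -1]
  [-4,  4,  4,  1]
J_3(-1) ⊕ J_1(-1)

The characteristic polynomial is
  det(x·I − A) = x^4 + 4*x^3 + 6*x^2 + 4*x + 1 = (x + 1)^4

Eigenvalues and multiplicities (the geometric multiplicity of λ is n − rank(A − λI), which equals the number of Jordan blocks for λ):
  λ = -1: algebraic multiplicity = 4, geometric multiplicity = 2

Determining the block sizes for each eigenvalue:
  λ = -1: with am = 4 and gm = 2, the partition is not yet determined (e.g. several partitions of 4 into 2 parts exist). Let N = A − (-1)·I. Computing rank(N^1) = 2, rank(N^2) = 1, rank(N^3) = 0; the number of blocks of size ≥ j is rank(N^{j−1}) − rank(N^j), giving [2, 1, 1]. So we have 1 block(s) of size 3, 1 block(s) of size 1 → block sizes [3, 1]

Assembling the blocks gives a Jordan form
J =
  [-1,  1,  0,  0]
  [ 0, -1,  1,  0]
  [ 0,  0, -1,  0]
  [ 0,  0,  0, -1]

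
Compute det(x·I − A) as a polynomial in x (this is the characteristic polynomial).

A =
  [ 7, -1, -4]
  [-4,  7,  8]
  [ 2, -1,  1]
x^3 - 15*x^2 + 75*x - 125

Expanding det(x·I − A) (e.g. by cofactor expansion or by noting that A is similar to its Jordan form J, which has the same characteristic polynomial as A) gives
  χ_A(x) = x^3 - 15*x^2 + 75*x - 125
which factors as (x - 5)^3. The eigenvalues (with algebraic multiplicities) are λ = 5 with multiplicity 3.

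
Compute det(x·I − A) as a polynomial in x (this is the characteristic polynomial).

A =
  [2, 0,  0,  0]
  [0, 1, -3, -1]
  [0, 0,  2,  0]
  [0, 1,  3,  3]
x^4 - 8*x^3 + 24*x^2 - 32*x + 16

Expanding det(x·I − A) (e.g. by cofactor expansion or by noting that A is similar to its Jordan form J, which has the same characteristic polynomial as A) gives
  χ_A(x) = x^4 - 8*x^3 + 24*x^2 - 32*x + 16
which factors as (x - 2)^4. The eigenvalues (with algebraic multiplicities) are λ = 2 with multiplicity 4.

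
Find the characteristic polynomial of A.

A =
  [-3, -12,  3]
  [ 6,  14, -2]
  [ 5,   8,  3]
x^3 - 14*x^2 + 64*x - 96

Expanding det(x·I − A) (e.g. by cofactor expansion or by noting that A is similar to its Jordan form J, which has the same characteristic polynomial as A) gives
  χ_A(x) = x^3 - 14*x^2 + 64*x - 96
which factors as (x - 6)*(x - 4)^2. The eigenvalues (with algebraic multiplicities) are λ = 4 with multiplicity 2, λ = 6 with multiplicity 1.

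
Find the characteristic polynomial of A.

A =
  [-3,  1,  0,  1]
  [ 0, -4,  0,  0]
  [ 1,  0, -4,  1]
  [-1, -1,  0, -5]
x^4 + 16*x^3 + 96*x^2 + 256*x + 256

Expanding det(x·I − A) (e.g. by cofactor expansion or by noting that A is similar to its Jordan form J, which has the same characteristic polynomial as A) gives
  χ_A(x) = x^4 + 16*x^3 + 96*x^2 + 256*x + 256
which factors as (x + 4)^4. The eigenvalues (with algebraic multiplicities) are λ = -4 with multiplicity 4.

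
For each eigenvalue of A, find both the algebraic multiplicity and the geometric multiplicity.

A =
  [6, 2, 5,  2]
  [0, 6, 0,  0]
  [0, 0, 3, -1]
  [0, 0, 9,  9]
λ = 6: alg = 4, geom = 2

Step 1 — factor the characteristic polynomial to read off the algebraic multiplicities:
  χ_A(x) = (x - 6)^4

Step 2 — compute geometric multiplicities via the rank-nullity identity g(λ) = n − rank(A − λI):
  rank(A − (6)·I) = 2, so dim ker(A − (6)·I) = n − 2 = 2

Summary:
  λ = 6: algebraic multiplicity = 4, geometric multiplicity = 2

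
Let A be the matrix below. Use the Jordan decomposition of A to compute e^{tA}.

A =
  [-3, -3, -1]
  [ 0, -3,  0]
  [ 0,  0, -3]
e^{tA} =
  [exp(-3*t), -3*t*exp(-3*t), -t*exp(-3*t)]
  [0, exp(-3*t), 0]
  [0, 0, exp(-3*t)]

Strategy: write A = P · J · P⁻¹ where J is a Jordan canonical form, so e^{tA} = P · e^{tJ} · P⁻¹, and e^{tJ} can be computed block-by-block.

A has Jordan form
J =
  [-3,  1,  0]
  [ 0, -3,  0]
  [ 0,  0, -3]
(up to reordering of blocks).

Per-block formulas:
  For a 1×1 block at λ = -3: exp(t · [-3]) = [e^(-3t)].
  For a 2×2 Jordan block J_2(-3): exp(t · J_2(-3)) = e^(-3t)·(I + t·N), where N is the 2×2 nilpotent shift.

After assembling e^{tJ} and conjugating by P, we get:

e^{tA} =
  [exp(-3*t), -3*t*exp(-3*t), -t*exp(-3*t)]
  [0, exp(-3*t), 0]
  [0, 0, exp(-3*t)]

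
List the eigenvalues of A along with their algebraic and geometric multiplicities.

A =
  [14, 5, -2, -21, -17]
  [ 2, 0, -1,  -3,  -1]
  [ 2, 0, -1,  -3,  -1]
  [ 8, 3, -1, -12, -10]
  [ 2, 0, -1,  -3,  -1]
λ = 0: alg = 5, geom = 3

Step 1 — factor the characteristic polynomial to read off the algebraic multiplicities:
  χ_A(x) = x^5

Step 2 — compute geometric multiplicities via the rank-nullity identity g(λ) = n − rank(A − λI):
  rank(A − (0)·I) = 2, so dim ker(A − (0)·I) = n − 2 = 3

Summary:
  λ = 0: algebraic multiplicity = 5, geometric multiplicity = 3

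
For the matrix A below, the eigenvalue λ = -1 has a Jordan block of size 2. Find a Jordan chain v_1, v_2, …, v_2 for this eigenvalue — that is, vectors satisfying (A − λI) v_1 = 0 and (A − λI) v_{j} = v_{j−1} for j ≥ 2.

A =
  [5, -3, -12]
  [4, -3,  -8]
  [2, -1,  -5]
A Jordan chain for λ = -1 of length 2:
v_1 = (6, 4, 2)ᵀ
v_2 = (1, 0, 0)ᵀ

Let N = A − (-1)·I. We want v_2 with N^2 v_2 = 0 but N^1 v_2 ≠ 0; then v_{j-1} := N · v_j for j = 2, …, 2.

Pick v_2 = (1, 0, 0)ᵀ.
Then v_1 = N · v_2 = (6, 4, 2)ᵀ.

Sanity check: (A − (-1)·I) v_1 = (0, 0, 0)ᵀ = 0. ✓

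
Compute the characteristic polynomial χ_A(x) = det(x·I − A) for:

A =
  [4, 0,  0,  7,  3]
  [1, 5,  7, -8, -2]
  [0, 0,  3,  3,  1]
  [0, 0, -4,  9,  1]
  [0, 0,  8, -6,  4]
x^5 - 25*x^4 + 249*x^3 - 1235*x^2 + 3050*x - 3000

Expanding det(x·I − A) (e.g. by cofactor expansion or by noting that A is similar to its Jordan form J, which has the same characteristic polynomial as A) gives
  χ_A(x) = x^5 - 25*x^4 + 249*x^3 - 1235*x^2 + 3050*x - 3000
which factors as (x - 6)*(x - 5)^3*(x - 4). The eigenvalues (with algebraic multiplicities) are λ = 4 with multiplicity 1, λ = 5 with multiplicity 3, λ = 6 with multiplicity 1.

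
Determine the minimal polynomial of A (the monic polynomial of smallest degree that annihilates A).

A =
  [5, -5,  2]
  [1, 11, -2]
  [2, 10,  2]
x^2 - 12*x + 36

The characteristic polynomial is χ_A(x) = (x - 6)^3, so the eigenvalues are known. The minimal polynomial is
  m_A(x) = Π_λ (x − λ)^{k_λ}
where k_λ is the size of the *largest* Jordan block for λ (equivalently, the smallest k with (A − λI)^k v = 0 for every generalised eigenvector v of λ).

  λ = 6: largest Jordan block has size 2, contributing (x − 6)^2

So m_A(x) = (x - 6)^2 = x^2 - 12*x + 36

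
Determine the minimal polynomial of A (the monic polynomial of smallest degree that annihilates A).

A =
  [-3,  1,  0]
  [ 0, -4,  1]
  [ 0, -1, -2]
x^3 + 9*x^2 + 27*x + 27

The characteristic polynomial is χ_A(x) = (x + 3)^3, so the eigenvalues are known. The minimal polynomial is
  m_A(x) = Π_λ (x − λ)^{k_λ}
where k_λ is the size of the *largest* Jordan block for λ (equivalently, the smallest k with (A − λI)^k v = 0 for every generalised eigenvector v of λ).

  λ = -3: largest Jordan block has size 3, contributing (x + 3)^3

So m_A(x) = (x + 3)^3 = x^3 + 9*x^2 + 27*x + 27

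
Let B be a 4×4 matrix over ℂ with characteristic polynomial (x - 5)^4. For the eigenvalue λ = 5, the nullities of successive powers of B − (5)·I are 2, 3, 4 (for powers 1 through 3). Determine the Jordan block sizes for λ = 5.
Block sizes for λ = 5: [3, 1]

From the dimensions of kernels of powers, the number of Jordan blocks of size at least j is d_j − d_{j−1} where d_j = dim ker(N^j) (with d_0 = 0). Computing the differences gives [2, 1, 1].
The number of blocks of size exactly k is (#blocks of size ≥ k) − (#blocks of size ≥ k + 1), so the partition is: 1 block(s) of size 1, 1 block(s) of size 3.
In nonincreasing order the block sizes are [3, 1].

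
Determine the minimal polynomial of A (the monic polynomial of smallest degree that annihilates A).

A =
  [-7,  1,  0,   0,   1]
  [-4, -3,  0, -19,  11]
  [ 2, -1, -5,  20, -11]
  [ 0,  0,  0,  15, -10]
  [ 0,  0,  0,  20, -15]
x^4 + 10*x^3 - 250*x - 625

The characteristic polynomial is χ_A(x) = (x - 5)*(x + 5)^4, so the eigenvalues are known. The minimal polynomial is
  m_A(x) = Π_λ (x − λ)^{k_λ}
where k_λ is the size of the *largest* Jordan block for λ (equivalently, the smallest k with (A − λI)^k v = 0 for every generalised eigenvector v of λ).

  λ = -5: largest Jordan block has size 3, contributing (x + 5)^3
  λ = 5: largest Jordan block has size 1, contributing (x − 5)

So m_A(x) = (x - 5)*(x + 5)^3 = x^4 + 10*x^3 - 250*x - 625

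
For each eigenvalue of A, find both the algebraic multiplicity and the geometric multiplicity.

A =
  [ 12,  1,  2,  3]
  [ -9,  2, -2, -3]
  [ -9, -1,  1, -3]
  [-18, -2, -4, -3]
λ = 3: alg = 4, geom = 3

Step 1 — factor the characteristic polynomial to read off the algebraic multiplicities:
  χ_A(x) = (x - 3)^4

Step 2 — compute geometric multiplicities via the rank-nullity identity g(λ) = n − rank(A − λI):
  rank(A − (3)·I) = 1, so dim ker(A − (3)·I) = n − 1 = 3

Summary:
  λ = 3: algebraic multiplicity = 4, geometric multiplicity = 3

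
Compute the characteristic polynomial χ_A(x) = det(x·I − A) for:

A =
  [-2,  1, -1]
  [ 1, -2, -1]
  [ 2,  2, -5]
x^3 + 9*x^2 + 27*x + 27

Expanding det(x·I − A) (e.g. by cofactor expansion or by noting that A is similar to its Jordan form J, which has the same characteristic polynomial as A) gives
  χ_A(x) = x^3 + 9*x^2 + 27*x + 27
which factors as (x + 3)^3. The eigenvalues (with algebraic multiplicities) are λ = -3 with multiplicity 3.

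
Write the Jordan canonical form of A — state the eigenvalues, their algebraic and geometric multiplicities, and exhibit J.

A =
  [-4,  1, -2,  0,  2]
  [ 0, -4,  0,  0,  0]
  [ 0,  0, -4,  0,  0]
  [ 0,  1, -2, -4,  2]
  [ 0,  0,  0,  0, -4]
J_2(-4) ⊕ J_1(-4) ⊕ J_1(-4) ⊕ J_1(-4)

The characteristic polynomial is
  det(x·I − A) = x^5 + 20*x^4 + 160*x^3 + 640*x^2 + 1280*x + 1024 = (x + 4)^5

Eigenvalues and multiplicities (the geometric multiplicity of λ is n − rank(A − λI), which equals the number of Jordan blocks for λ):
  λ = -4: algebraic multiplicity = 5, geometric multiplicity = 4

Determining the block sizes for each eigenvalue:
  λ = -4: 4 blocks summing to 5 forces exactly one block of size 2 and the rest size 1 → block sizes [2, 1, 1, 1]

Assembling the blocks gives a Jordan form
J =
  [-4,  1,  0,  0,  0]
  [ 0, -4,  0,  0,  0]
  [ 0,  0, -4,  0,  0]
  [ 0,  0,  0, -4,  0]
  [ 0,  0,  0,  0, -4]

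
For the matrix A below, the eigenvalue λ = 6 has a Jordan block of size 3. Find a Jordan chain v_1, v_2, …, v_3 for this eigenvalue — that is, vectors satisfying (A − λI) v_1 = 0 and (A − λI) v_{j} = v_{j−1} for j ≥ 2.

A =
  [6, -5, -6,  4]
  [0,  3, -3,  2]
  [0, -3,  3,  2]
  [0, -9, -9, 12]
A Jordan chain for λ = 6 of length 3:
v_1 = (-3, 0, 0, 0)ᵀ
v_2 = (-5, -3, -3, -9)ᵀ
v_3 = (0, 1, 0, 0)ᵀ

Let N = A − (6)·I. We want v_3 with N^3 v_3 = 0 but N^2 v_3 ≠ 0; then v_{j-1} := N · v_j for j = 3, …, 2.

Pick v_3 = (0, 1, 0, 0)ᵀ.
Then v_2 = N · v_3 = (-5, -3, -3, -9)ᵀ.
Then v_1 = N · v_2 = (-3, 0, 0, 0)ᵀ.

Sanity check: (A − (6)·I) v_1 = (0, 0, 0, 0)ᵀ = 0. ✓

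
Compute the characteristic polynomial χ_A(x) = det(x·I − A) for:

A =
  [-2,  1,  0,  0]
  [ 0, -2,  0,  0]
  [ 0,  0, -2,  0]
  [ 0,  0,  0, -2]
x^4 + 8*x^3 + 24*x^2 + 32*x + 16

Expanding det(x·I − A) (e.g. by cofactor expansion or by noting that A is similar to its Jordan form J, which has the same characteristic polynomial as A) gives
  χ_A(x) = x^4 + 8*x^3 + 24*x^2 + 32*x + 16
which factors as (x + 2)^4. The eigenvalues (with algebraic multiplicities) are λ = -2 with multiplicity 4.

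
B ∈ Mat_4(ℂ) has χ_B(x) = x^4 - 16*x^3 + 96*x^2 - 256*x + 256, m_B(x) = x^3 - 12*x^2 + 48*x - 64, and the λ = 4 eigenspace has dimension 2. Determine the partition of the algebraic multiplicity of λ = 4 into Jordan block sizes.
Block sizes for λ = 4: [3, 1]

Step 1 — from the characteristic polynomial, algebraic multiplicity of λ = 4 is 4. From dim ker(B − (4)·I) = 2, there are exactly 2 Jordan blocks for λ = 4.
Step 2 — from the minimal polynomial, the factor (x − 4)^3 tells us the largest block for λ = 4 has size 3.
Step 3 — with total size 4, 2 blocks, and largest block 3, the block sizes (in nonincreasing order) are [3, 1].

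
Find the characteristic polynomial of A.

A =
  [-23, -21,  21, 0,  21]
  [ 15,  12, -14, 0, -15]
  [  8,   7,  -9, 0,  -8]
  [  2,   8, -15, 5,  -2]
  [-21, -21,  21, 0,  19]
x^5 - 4*x^4 - 23*x^3 + 38*x^2 + 220*x + 200

Expanding det(x·I − A) (e.g. by cofactor expansion or by noting that A is similar to its Jordan form J, which has the same characteristic polynomial as A) gives
  χ_A(x) = x^5 - 4*x^4 - 23*x^3 + 38*x^2 + 220*x + 200
which factors as (x - 5)^2*(x + 2)^3. The eigenvalues (with algebraic multiplicities) are λ = -2 with multiplicity 3, λ = 5 with multiplicity 2.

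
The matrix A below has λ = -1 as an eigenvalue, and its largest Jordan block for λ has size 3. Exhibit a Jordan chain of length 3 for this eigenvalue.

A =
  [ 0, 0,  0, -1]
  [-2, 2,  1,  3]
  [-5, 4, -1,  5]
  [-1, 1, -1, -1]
A Jordan chain for λ = -1 of length 3:
v_1 = (1, 0, -1, 1)ᵀ
v_2 = (1, 1, -1, 0)ᵀ
v_3 = (1, 1, 0, 0)ᵀ

Let N = A − (-1)·I. We want v_3 with N^3 v_3 = 0 but N^2 v_3 ≠ 0; then v_{j-1} := N · v_j for j = 3, …, 2.

Pick v_3 = (1, 1, 0, 0)ᵀ.
Then v_2 = N · v_3 = (1, 1, -1, 0)ᵀ.
Then v_1 = N · v_2 = (1, 0, -1, 1)ᵀ.

Sanity check: (A − (-1)·I) v_1 = (0, 0, 0, 0)ᵀ = 0. ✓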